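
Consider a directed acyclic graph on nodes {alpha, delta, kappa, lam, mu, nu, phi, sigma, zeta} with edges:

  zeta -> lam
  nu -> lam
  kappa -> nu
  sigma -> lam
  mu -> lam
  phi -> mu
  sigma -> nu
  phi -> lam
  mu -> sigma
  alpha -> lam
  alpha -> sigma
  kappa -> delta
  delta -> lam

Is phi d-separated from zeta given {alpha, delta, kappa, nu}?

There are 6 undirected paths between phi and zeta; checking each against the conditioning set {alpha, delta, kappa, nu}:
Path 1: phi → lam ← zeta
  lam is a collider here and neither lam nor any of its descendants is conditioned on, so the collider stays closed — the path is blocked at lam.
Path 2: phi → mu → lam ← zeta
  lam is a collider here and neither lam nor any of its descendants is conditioned on, so the collider stays closed — the path is blocked at lam.
Path 3: phi → mu → sigma → lam ← zeta
  lam is a collider here and neither lam nor any of its descendants is conditioned on, so the collider stays closed — the path is blocked at lam.
Path 4: phi → mu → sigma ← alpha → lam ← zeta
  alpha is a fork here and alpha is conditioned on, so the path is blocked at alpha.
Path 5: phi → mu → sigma → nu → lam ← zeta
  nu is a chain here and nu is conditioned on, so the path is blocked at nu.
Path 6: phi → mu → sigma → nu ← kappa → delta → lam ← zeta
  kappa is a fork here and kappa is conditioned on, so the path is blocked at kappa.
All paths are blocked; phi ⊥ zeta | {alpha, delta, kappa, nu} holds.

Yes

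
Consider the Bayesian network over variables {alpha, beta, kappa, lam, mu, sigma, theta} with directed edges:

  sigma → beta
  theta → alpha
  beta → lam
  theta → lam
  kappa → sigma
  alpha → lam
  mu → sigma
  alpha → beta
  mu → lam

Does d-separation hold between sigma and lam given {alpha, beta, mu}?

4 paths connect sigma and lam; each must be blocked for d-separation to hold:
Path 1: sigma → beta ← alpha ← theta → lam
  alpha is a chain here and alpha is conditioned on, so the path is blocked at alpha.
Path 2: sigma → beta ← alpha → lam
  alpha is a fork here and alpha is conditioned on, so the path is blocked at alpha.
Path 3: sigma → beta → lam
  beta is a chain here and beta is conditioned on, so the path is blocked at beta.
Path 4: sigma ← mu → lam
  mu is a fork here and mu is conditioned on, so the path is blocked at mu.
Since every path is blocked, d-separation holds.

Yes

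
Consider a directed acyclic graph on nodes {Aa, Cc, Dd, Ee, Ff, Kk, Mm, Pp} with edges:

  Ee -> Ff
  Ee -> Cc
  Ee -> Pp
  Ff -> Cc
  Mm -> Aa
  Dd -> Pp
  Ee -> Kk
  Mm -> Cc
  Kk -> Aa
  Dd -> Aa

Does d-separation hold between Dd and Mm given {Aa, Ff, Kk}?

No

There are 6 undirected paths between Dd and Mm; checking each against the conditioning set {Aa, Ff, Kk}:
Path 1: Dd → Aa ← Kk ← Ee → Cc ← Mm
  Kk is a chain here and Kk is conditioned on, so the path is blocked at Kk.
Path 2: Dd → Aa ← Kk ← Ee → Ff → Cc ← Mm
  Kk is a chain here and Kk is conditioned on, so the path is blocked at Kk.
Path 3: Dd → Aa ← Mm
  Aa is a collider and Aa is conditioned on, which opens it — no node blocks this path, so it is active.
Path 4: Dd → Pp ← Ee → Kk → Aa ← Mm
  Pp is a collider here and neither Pp nor any of its descendants is conditioned on, so the collider stays closed — the path is blocked at Pp.
Path 5: Dd → Pp ← Ee → Cc ← Mm
  Pp is a collider here and neither Pp nor any of its descendants is conditioned on, so the collider stays closed — the path is blocked at Pp.
Path 6: Dd → Pp ← Ee → Ff → Cc ← Mm
  Pp is a collider here and neither Pp nor any of its descendants is conditioned on, so the collider stays closed — the path is blocked at Pp.
Because an active path exists, Dd and Mm are not d-separated.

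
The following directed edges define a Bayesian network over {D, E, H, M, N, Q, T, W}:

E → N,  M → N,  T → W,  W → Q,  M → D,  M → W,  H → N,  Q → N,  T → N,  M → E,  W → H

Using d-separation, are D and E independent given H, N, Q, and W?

No — D and E are not d-separated given {H, N, Q, W}.

There are 5 undirected paths between D and E; checking each against the conditioning set {H, N, Q, W}:
Path 1: D ← M → W → H → N ← E
  W is a chain here and W is conditioned on, so the path is blocked at W.
Path 2: D ← M → W ← T → N ← E
  M is a fork and M is not conditioned on; W is a collider and W is conditioned on, which opens it; T is a fork and T is not conditioned on; N is a collider and N is conditioned on, which opens it — no node blocks this path, so it is active.
Path 3: D ← M → W → Q → N ← E
  W is a chain here and W is conditioned on, so the path is blocked at W.
Path 4: D ← M → E
  M is a fork and M is not conditioned on — no node blocks this path, so it is active.
Path 5: D ← M → N ← E
  M is a fork and M is not conditioned on; N is a collider and N is conditioned on, which opens it — no node blocks this path, so it is active.
At least one path is unblocked, so d-separation fails.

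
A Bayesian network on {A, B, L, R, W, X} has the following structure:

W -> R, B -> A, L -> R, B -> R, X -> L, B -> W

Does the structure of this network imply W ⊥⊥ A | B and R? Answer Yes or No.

There are 2 undirected paths between W and A; checking each against the conditioning set {B, R}:
  1. W → R ← B → A — R:collider[open]; B:fork[blocks] ⇒ blocked
  2. W ← B → A — B:fork[blocks] ⇒ blocked
Since every path is blocked, d-separation holds.

Yes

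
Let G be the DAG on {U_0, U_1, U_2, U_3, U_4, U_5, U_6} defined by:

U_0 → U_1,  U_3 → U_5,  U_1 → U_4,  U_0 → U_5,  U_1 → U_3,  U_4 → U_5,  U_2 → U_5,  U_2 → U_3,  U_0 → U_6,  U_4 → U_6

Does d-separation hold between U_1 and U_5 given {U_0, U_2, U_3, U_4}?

We examine all 6 paths between U_1 and U_5:
Path 1: U_1 → U_4 → U_5
  U_4 is a chain here and U_4 is conditioned on, so the path is blocked at U_4.
Path 2: U_1 → U_4 → U_6 ← U_0 → U_5
  U_4 is a chain here and U_4 is conditioned on, so the path is blocked at U_4.
Path 3: U_1 ← U_0 → U_5
  U_0 is a fork here and U_0 is conditioned on, so the path is blocked at U_0.
Path 4: U_1 ← U_0 → U_6 ← U_4 → U_5
  U_0 is a fork here and U_0 is conditioned on, so the path is blocked at U_0.
Path 5: U_1 → U_3 → U_5
  U_3 is a chain here and U_3 is conditioned on, so the path is blocked at U_3.
Path 6: U_1 → U_3 ← U_2 → U_5
  U_2 is a fork here and U_2 is conditioned on, so the path is blocked at U_2.
Since every path is blocked, d-separation holds.

Yes — U_1 and U_5 are d-separated given {U_0, U_2, U_3, U_4}.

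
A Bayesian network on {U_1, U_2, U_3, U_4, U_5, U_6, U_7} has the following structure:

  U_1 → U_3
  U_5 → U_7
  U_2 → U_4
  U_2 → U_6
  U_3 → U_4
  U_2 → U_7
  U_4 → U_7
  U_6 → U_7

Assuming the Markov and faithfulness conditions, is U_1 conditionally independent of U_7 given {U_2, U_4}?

We examine all 3 paths between U_1 and U_7:
Path 1: U_1 → U_3 → U_4 → U_7
  U_4 is a chain here and U_4 is conditioned on, so the path is blocked at U_4.
Path 2: U_1 → U_3 → U_4 ← U_2 → U_6 → U_7
  U_2 is a fork here and U_2 is conditioned on, so the path is blocked at U_2.
Path 3: U_1 → U_3 → U_4 ← U_2 → U_7
  U_2 is a fork here and U_2 is conditioned on, so the path is blocked at U_2.
Every path is blocked, so U_1 and U_7 are d-separated given {U_2, U_4}.

Yes — U_1 and U_7 are d-separated given {U_2, U_4}.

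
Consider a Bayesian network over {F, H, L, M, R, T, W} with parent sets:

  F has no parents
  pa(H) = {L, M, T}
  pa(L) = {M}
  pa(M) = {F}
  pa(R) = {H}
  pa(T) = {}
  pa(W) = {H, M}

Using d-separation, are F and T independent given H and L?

There are 3 undirected paths between F and T; checking each against the conditioning set {H, L}:
Path 1: F → M → W ← H ← T
  W is a collider here and neither W nor any of its descendants is conditioned on, so the collider stays closed — the path is blocked at W.
Path 2: F → M → L → H ← T
  L is a chain here and L is conditioned on, so the path is blocked at L.
Path 3: F → M → H ← T
  M is a chain and M is not conditioned on; H is a collider and H is conditioned on, which opens it — no node blocks this path, so it is active.
Because an active path exists, F and T are not d-separated.

No — F and T are not d-separated given {H, L}.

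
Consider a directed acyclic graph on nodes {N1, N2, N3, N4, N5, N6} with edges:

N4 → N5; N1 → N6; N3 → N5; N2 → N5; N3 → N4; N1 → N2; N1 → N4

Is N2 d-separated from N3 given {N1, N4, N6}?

We examine all 4 paths between N2 and N3:
  1. N2 → N5 ← N3 — N5:collider[blocks] ⇒ blocked
  2. N2 → N5 ← N4 ← N3 — N5:collider[blocks]; N4:chain[blocks] ⇒ blocked
  3. N2 ← N1 → N4 → N5 ← N3 — N1:fork[blocks]; N4:chain[blocks]; N5:collider[blocks] ⇒ blocked
  4. N2 ← N1 → N4 ← N3 — N1:fork[blocks]; N4:collider[open] ⇒ blocked
All paths are blocked; N2 ⊥ N3 | {N1, N4, N6} holds.

Yes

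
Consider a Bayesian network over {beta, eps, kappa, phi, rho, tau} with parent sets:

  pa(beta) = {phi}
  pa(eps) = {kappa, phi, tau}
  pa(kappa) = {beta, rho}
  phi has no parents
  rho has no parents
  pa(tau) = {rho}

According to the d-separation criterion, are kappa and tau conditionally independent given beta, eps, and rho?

We examine all 3 paths between kappa and tau:
Path 1: kappa ← rho → tau
  rho is a fork here and rho is conditioned on, so the path is blocked at rho.
Path 2: kappa ← beta ← phi → eps ← tau
  beta is a chain here and beta is conditioned on, so the path is blocked at beta.
Path 3: kappa → eps ← tau
  eps is a collider and eps is conditioned on, which opens it — no node blocks this path, so it is active.
Since the path kappa → eps ← tau is active, kappa and tau are not d-separated given {beta, eps, rho}.

No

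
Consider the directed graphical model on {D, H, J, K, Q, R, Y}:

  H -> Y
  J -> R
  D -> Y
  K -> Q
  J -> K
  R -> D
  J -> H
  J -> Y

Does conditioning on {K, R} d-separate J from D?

Enumerating the 3 paths from J to D and testing each for blocking by {K, R}:
  1. J → Y ← D — Y:collider[blocks] ⇒ blocked
  2. J → H → Y ← D — H:chain[open]; Y:collider[blocks] ⇒ blocked
  3. J → R → D — R:chain[blocks] ⇒ blocked
Since every path is blocked, d-separation holds.

Yes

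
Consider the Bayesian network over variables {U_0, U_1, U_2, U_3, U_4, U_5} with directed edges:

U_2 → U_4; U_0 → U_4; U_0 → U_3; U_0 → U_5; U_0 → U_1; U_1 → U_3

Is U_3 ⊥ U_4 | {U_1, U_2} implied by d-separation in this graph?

We examine all 2 paths between U_3 and U_4:
Path 1: U_3 ← U_0 → U_4
  U_0 is a fork and U_0 is not conditioned on — no node blocks this path, so it is active.
Path 2: U_3 ← U_1 ← U_0 → U_4
  U_1 is a chain here and U_1 is conditioned on, so the path is blocked at U_1.
Because an active path exists, U_3 and U_4 are not d-separated.

No — U_3 and U_4 are not d-separated given {U_1, U_2}.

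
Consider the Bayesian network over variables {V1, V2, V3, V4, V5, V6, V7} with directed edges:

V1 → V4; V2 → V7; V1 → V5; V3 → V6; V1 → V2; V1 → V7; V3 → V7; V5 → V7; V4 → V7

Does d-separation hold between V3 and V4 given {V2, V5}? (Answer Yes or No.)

Yes

We examine all 4 paths between V3 and V4:
  1. V3 → V7 ← V4 — V7:collider[blocks] ⇒ blocked
  2. V3 → V7 ← V5 ← V1 → V4 — V7:collider[blocks]; V5:chain[blocks]; V1:fork[open] ⇒ blocked
  3. V3 → V7 ← V1 → V4 — V7:collider[blocks]; V1:fork[open] ⇒ blocked
  4. V3 → V7 ← V2 ← V1 → V4 — V7:collider[blocks]; V2:chain[blocks]; V1:fork[open] ⇒ blocked
All paths are blocked; V3 ⊥ V4 | {V2, V5} holds.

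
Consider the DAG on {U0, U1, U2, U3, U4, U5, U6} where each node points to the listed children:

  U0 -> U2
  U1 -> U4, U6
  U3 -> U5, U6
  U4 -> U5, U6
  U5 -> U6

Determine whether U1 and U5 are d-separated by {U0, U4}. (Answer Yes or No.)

Yes

We examine all 6 paths between U1 and U5:
Path 1: U1 → U4 → U5
  U4 is a chain here and U4 is conditioned on, so the path is blocked at U4.
Path 2: U1 → U4 → U6 ← U5
  U4 is a chain here and U4 is conditioned on, so the path is blocked at U4.
Path 3: U1 → U4 → U6 ← U3 → U5
  U4 is a chain here and U4 is conditioned on, so the path is blocked at U4.
Path 4: U1 → U6 ← U5
  U6 is a collider here and neither U6 nor any of its descendants is conditioned on, so the collider stays closed — the path is blocked at U6.
Path 5: U1 → U6 ← U3 → U5
  U6 is a collider here and neither U6 nor any of its descendants is conditioned on, so the collider stays closed — the path is blocked at U6.
Path 6: U1 → U6 ← U4 → U5
  U6 is a collider here and neither U6 nor any of its descendants is conditioned on, so the collider stays closed — the path is blocked at U6.
All paths are blocked; U1 ⊥ U5 | {U0, U4} holds.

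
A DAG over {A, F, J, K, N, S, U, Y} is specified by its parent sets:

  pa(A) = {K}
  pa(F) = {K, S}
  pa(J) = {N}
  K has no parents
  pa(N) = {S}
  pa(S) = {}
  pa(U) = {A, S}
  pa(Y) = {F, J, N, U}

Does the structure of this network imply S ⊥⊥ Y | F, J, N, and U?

6 paths connect S and Y; each must be blocked for d-separation to hold:
Path 1: S → F → Y
  F is a chain here and F is conditioned on, so the path is blocked at F.
Path 2: S → F ← K → A → U → Y
  U is a chain here and U is conditioned on, so the path is blocked at U.
Path 3: S → U ← A ← K → F → Y
  F is a chain here and F is conditioned on, so the path is blocked at F.
Path 4: S → U → Y
  U is a chain here and U is conditioned on, so the path is blocked at U.
Path 5: S → N → Y
  N is a chain here and N is conditioned on, so the path is blocked at N.
Path 6: S → N → J → Y
  N is a chain here and N is conditioned on, so the path is blocked at N.
Since every path is blocked, d-separation holds.

Yes — S and Y are d-separated given {F, J, N, U}.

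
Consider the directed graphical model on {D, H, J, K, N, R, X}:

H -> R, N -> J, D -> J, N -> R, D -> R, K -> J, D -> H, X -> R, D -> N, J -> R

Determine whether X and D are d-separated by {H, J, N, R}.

Enumerating the 6 paths from X to D and testing each for blocking by {H, J, N, R}:
Path 1: X → R ← D
  R is a collider and R is conditioned on, which opens it — no node blocks this path, so it is active.
Path 2: X → R ← N ← D
  N is a chain here and N is conditioned on, so the path is blocked at N.
Path 3: X → R ← N → J ← D
  N is a fork here and N is conditioned on, so the path is blocked at N.
Path 4: X → R ← H ← D
  H is a chain here and H is conditioned on, so the path is blocked at H.
Path 5: X → R ← J ← D
  J is a chain here and J is conditioned on, so the path is blocked at J.
Path 6: X → R ← J ← N ← D
  J is a chain here and J is conditioned on, so the path is blocked at J.
Since the path X → R ← D is active, X and D are not d-separated given {H, J, N, R}.

No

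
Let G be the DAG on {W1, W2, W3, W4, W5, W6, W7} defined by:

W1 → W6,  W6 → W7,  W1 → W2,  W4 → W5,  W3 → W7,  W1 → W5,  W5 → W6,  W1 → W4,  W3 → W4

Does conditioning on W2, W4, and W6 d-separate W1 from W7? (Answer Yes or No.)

No

Enumerating the 6 paths from W1 to W7 and testing each for blocking by {W2, W4, W6}:
Path 1: W1 → W6 → W7
  W6 is a chain here and W6 is conditioned on, so the path is blocked at W6.
Path 2: W1 → W6 ← W5 ← W4 ← W3 → W7
  W4 is a chain here and W4 is conditioned on, so the path is blocked at W4.
Path 3: W1 → W5 → W6 → W7
  W6 is a chain here and W6 is conditioned on, so the path is blocked at W6.
Path 4: W1 → W5 ← W4 ← W3 → W7
  W4 is a chain here and W4 is conditioned on, so the path is blocked at W4.
Path 5: W1 → W4 → W5 → W6 → W7
  W4 is a chain here and W4 is conditioned on, so the path is blocked at W4.
Path 6: W1 → W4 ← W3 → W7
  W4 is a collider and W4 is conditioned on, which opens it; W3 is a fork and W3 is not conditioned on — no node blocks this path, so it is active.
At least one path is unblocked, so d-separation fails.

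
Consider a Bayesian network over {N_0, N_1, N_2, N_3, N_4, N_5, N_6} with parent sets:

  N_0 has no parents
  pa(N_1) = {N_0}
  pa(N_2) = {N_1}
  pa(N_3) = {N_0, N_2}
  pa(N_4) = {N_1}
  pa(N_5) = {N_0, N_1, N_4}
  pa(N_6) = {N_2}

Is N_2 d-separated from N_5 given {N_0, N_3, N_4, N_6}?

We examine all 6 paths between N_2 and N_5:
  1. N_2 → N_3 ← N_0 → N_5 — N_3:collider[open]; N_0:fork[blocks] ⇒ blocked
  2. N_2 → N_3 ← N_0 → N_1 → N_5 — N_3:collider[open]; N_0:fork[blocks]; N_1:chain[open] ⇒ blocked
  3. N_2 → N_3 ← N_0 → N_1 → N_4 → N_5 — N_3:collider[open]; N_0:fork[blocks]; N_1:chain[open]; N_4:chain[blocks] ⇒ blocked
  4. N_2 ← N_1 ← N_0 → N_5 — N_1:chain[open]; N_0:fork[blocks] ⇒ blocked
  5. N_2 ← N_1 → N_5 — N_1:fork[open] ⇒ active
  6. N_2 ← N_1 → N_4 → N_5 — N_1:fork[open]; N_4:chain[blocks] ⇒ blocked
At least one path is unblocked, so d-separation fails.

No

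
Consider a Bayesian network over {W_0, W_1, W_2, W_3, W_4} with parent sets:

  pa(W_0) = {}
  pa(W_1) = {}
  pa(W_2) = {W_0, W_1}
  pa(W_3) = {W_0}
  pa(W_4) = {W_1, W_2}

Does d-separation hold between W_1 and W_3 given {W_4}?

No — W_1 and W_3 are not d-separated given {W_4}.

Enumerating the 2 paths from W_1 to W_3 and testing each for blocking by {W_4}:
Path 1: W_1 → W_4 ← W_2 ← W_0 → W_3
  W_4 is a collider and W_4 is conditioned on, which opens it; W_2 is a chain and W_2 is not conditioned on; W_0 is a fork and W_0 is not conditioned on — no node blocks this path, so it is active.
Path 2: W_1 → W_2 ← W_0 → W_3
  W_2 is a collider and its descendant W_4 is conditioned on, which opens it; W_0 is a fork and W_0 is not conditioned on — no node blocks this path, so it is active.
At least one path is unblocked, so d-separation fails.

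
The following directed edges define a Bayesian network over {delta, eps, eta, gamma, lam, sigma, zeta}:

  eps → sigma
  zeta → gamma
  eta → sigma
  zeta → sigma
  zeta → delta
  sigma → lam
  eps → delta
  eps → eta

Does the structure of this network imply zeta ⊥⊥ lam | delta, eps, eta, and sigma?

Yes

There are 3 undirected paths between zeta and lam; checking each against the conditioning set {delta, eps, eta, sigma}:
  1. zeta → sigma → lam — sigma:chain[blocks] ⇒ blocked
  2. zeta → delta ← eps → eta → sigma → lam — delta:collider[open]; eps:fork[blocks]; eta:chain[blocks]; sigma:chain[blocks] ⇒ blocked
  3. zeta → delta ← eps → sigma → lam — delta:collider[open]; eps:fork[blocks]; sigma:chain[blocks] ⇒ blocked
Since every path is blocked, d-separation holds.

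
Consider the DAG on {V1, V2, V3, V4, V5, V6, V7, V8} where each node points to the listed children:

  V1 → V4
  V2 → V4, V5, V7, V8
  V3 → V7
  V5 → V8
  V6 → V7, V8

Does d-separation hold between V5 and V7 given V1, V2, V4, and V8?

No

There are 4 undirected paths between V5 and V7; checking each against the conditioning set {V1, V2, V4, V8}:
  1. V5 → V8 ← V2 → V7 — V8:collider[open]; V2:fork[blocks] ⇒ blocked
  2. V5 → V8 ← V6 → V7 — V8:collider[open]; V6:fork[open] ⇒ active
  3. V5 ← V2 → V8 ← V6 → V7 — V2:fork[blocks]; V8:collider[open]; V6:fork[open] ⇒ blocked
  4. V5 ← V2 → V7 — V2:fork[blocks] ⇒ blocked
Since the path V5 → V8 ← V6 → V7 is active, V5 and V7 are not d-separated given {V1, V2, V4, V8}.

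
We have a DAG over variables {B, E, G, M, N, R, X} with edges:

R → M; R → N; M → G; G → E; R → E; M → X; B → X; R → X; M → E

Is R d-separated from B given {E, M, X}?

Enumerating the 4 paths from R to B and testing each for blocking by {E, M, X}:
Path 1: R → M → X ← B
  M is a chain here and M is conditioned on, so the path is blocked at M.
Path 2: R → X ← B
  X is a collider and X is conditioned on, which opens it — no node blocks this path, so it is active.
Path 3: R → E ← M → X ← B
  M is a fork here and M is conditioned on, so the path is blocked at M.
Path 4: R → E ← G ← M → X ← B
  M is a fork here and M is conditioned on, so the path is blocked at M.
Since the path R → X ← B is active, R and B are not d-separated given {E, M, X}.

No — R and B are not d-separated given {E, M, X}.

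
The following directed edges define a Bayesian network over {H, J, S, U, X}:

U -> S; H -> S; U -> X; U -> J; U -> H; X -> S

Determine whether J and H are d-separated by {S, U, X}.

Yes

There are 3 undirected paths between J and H; checking each against the conditioning set {S, U, X}:
  1. J ← U → S ← H — U:fork[blocks]; S:collider[open] ⇒ blocked
  2. J ← U → X → S ← H — U:fork[blocks]; X:chain[blocks]; S:collider[open] ⇒ blocked
  3. J ← U → H — U:fork[blocks] ⇒ blocked
Every path is blocked, so J and H are d-separated given {S, U, X}.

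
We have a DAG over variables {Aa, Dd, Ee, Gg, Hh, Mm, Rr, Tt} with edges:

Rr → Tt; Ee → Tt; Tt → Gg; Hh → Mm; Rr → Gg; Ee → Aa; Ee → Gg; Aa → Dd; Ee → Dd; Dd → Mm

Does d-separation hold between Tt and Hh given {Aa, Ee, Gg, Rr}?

Yes

Enumerating the 6 paths from Tt to Hh and testing each for blocking by {Aa, Ee, Gg, Rr}:
Path 1: Tt → Gg ← Ee → Aa → Dd → Mm ← Hh
  Ee is a fork here and Ee is conditioned on, so the path is blocked at Ee.
Path 2: Tt → Gg ← Ee → Dd → Mm ← Hh
  Ee is a fork here and Ee is conditioned on, so the path is blocked at Ee.
Path 3: Tt ← Ee → Aa → Dd → Mm ← Hh
  Ee is a fork here and Ee is conditioned on, so the path is blocked at Ee.
Path 4: Tt ← Ee → Dd → Mm ← Hh
  Ee is a fork here and Ee is conditioned on, so the path is blocked at Ee.
Path 5: Tt ← Rr → Gg ← Ee → Aa → Dd → Mm ← Hh
  Rr is a fork here and Rr is conditioned on, so the path is blocked at Rr.
Path 6: Tt ← Rr → Gg ← Ee → Dd → Mm ← Hh
  Rr is a fork here and Rr is conditioned on, so the path is blocked at Rr.
Since every path is blocked, d-separation holds.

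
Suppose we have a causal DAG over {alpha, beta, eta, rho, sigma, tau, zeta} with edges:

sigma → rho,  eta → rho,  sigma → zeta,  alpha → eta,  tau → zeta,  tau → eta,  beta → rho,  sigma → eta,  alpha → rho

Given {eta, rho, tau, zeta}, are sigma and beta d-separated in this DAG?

5 paths connect sigma and beta; each must be blocked for d-separation to hold:
Path 1: sigma → rho ← beta
  rho is a collider and rho is conditioned on, which opens it — no node blocks this path, so it is active.
Path 2: sigma → eta → rho ← beta
  eta is a chain here and eta is conditioned on, so the path is blocked at eta.
Path 3: sigma → eta ← alpha → rho ← beta
  eta is a collider and eta is conditioned on, which opens it; alpha is a fork and alpha is not conditioned on; rho is a collider and rho is conditioned on, which opens it — no node blocks this path, so it is active.
Path 4: sigma → zeta ← tau → eta → rho ← beta
  tau is a fork here and tau is conditioned on, so the path is blocked at tau.
Path 5: sigma → zeta ← tau → eta ← alpha → rho ← beta
  tau is a fork here and tau is conditioned on, so the path is blocked at tau.
At least one path is unblocked, so d-separation fails.

No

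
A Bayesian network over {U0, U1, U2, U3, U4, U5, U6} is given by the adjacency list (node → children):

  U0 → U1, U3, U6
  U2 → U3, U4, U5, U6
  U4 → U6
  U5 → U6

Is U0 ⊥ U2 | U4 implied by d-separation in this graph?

4 paths connect U0 and U2; each must be blocked for d-separation to hold:
Path 1: U0 → U6 ← U2
  U6 is a collider here and neither U6 nor any of its descendants is conditioned on, so the collider stays closed — the path is blocked at U6.
Path 2: U0 → U6 ← U4 ← U2
  U6 is a collider here and neither U6 nor any of its descendants is conditioned on, so the collider stays closed — the path is blocked at U6.
Path 3: U0 → U6 ← U5 ← U2
  U6 is a collider here and neither U6 nor any of its descendants is conditioned on, so the collider stays closed — the path is blocked at U6.
Path 4: U0 → U3 ← U2
  U3 is a collider here and neither U3 nor any of its descendants is conditioned on, so the collider stays closed — the path is blocked at U3.
All paths are blocked; U0 ⊥ U2 | {U4} holds.

Yes — U0 and U2 are d-separated given {U4}.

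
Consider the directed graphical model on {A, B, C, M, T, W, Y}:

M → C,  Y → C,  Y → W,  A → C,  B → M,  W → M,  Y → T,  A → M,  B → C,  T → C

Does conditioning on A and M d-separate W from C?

Enumerating the 5 paths from W to C and testing each for blocking by {A, M}:
Path 1: W ← Y → C
  Y is a fork and Y is not conditioned on — no node blocks this path, so it is active.
Path 2: W ← Y → T → C
  Y is a fork and Y is not conditioned on; T is a chain and T is not conditioned on — no node blocks this path, so it is active.
Path 3: W → M → C
  M is a chain here and M is conditioned on, so the path is blocked at M.
Path 4: W → M ← B → C
  M is a collider and M is conditioned on, which opens it; B is a fork and B is not conditioned on — no node blocks this path, so it is active.
Path 5: W → M ← A → C
  A is a fork here and A is conditioned on, so the path is blocked at A.
Since the path W ← Y → C is active, W and C are not d-separated given {A, M}.

No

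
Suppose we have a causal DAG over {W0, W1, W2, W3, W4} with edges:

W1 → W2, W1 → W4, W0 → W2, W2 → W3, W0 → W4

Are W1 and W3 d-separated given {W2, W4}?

We examine all 2 paths between W1 and W3:
Path 1: W1 → W2 → W3
  W2 is a chain here and W2 is conditioned on, so the path is blocked at W2.
Path 2: W1 → W4 ← W0 → W2 → W3
  W2 is a chain here and W2 is conditioned on, so the path is blocked at W2.
Every path is blocked, so W1 and W3 are d-separated given {W2, W4}.

Yes — W1 and W3 are d-separated given {W2, W4}.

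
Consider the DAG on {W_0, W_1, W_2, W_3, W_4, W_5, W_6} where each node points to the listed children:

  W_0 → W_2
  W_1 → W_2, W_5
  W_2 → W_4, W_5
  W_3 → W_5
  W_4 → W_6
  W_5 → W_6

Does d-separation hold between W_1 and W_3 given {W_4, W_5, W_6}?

There are 3 undirected paths between W_1 and W_3; checking each against the conditioning set {W_4, W_5, W_6}:
  1. W_1 → W_2 → W_4 → W_6 ← W_5 ← W_3 — W_2:chain[open]; W_4:chain[blocks]; W_6:collider[open]; W_5:chain[blocks] ⇒ blocked
  2. W_1 → W_2 → W_5 ← W_3 — W_2:chain[open]; W_5:collider[open] ⇒ active
  3. W_1 → W_5 ← W_3 — W_5:collider[open] ⇒ active
At least one path is unblocked, so d-separation fails.

No — W_1 and W_3 are not d-separated given {W_4, W_5, W_6}.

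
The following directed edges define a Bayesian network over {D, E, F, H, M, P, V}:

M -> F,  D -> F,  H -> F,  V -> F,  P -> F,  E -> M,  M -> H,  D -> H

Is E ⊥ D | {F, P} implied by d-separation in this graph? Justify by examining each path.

No

There are 4 undirected paths between E and D; checking each against the conditioning set {F, P}:
Path 1: E → M → F ← H ← D
  M is a chain and M is not conditioned on; F is a collider and F is conditioned on, which opens it; H is a chain and H is not conditioned on — no node blocks this path, so it is active.
Path 2: E → M → F ← D
  M is a chain and M is not conditioned on; F is a collider and F is conditioned on, which opens it — no node blocks this path, so it is active.
Path 3: E → M → H → F ← D
  M is a chain and M is not conditioned on; H is a chain and H is not conditioned on; F is a collider and F is conditioned on, which opens it — no node blocks this path, so it is active.
Path 4: E → M → H ← D
  M is a chain and M is not conditioned on; H is a collider and its descendant F is conditioned on, which opens it — no node blocks this path, so it is active.
Since the path E → M → F ← H ← D is active, E and D are not d-separated given {F, P}.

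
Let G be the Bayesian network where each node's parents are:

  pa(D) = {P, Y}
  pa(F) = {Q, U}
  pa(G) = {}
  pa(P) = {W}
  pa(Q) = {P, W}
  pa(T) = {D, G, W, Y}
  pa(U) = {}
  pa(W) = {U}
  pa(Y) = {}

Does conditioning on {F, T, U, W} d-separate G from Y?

No — G and Y are not d-separated given {F, T, U, W}.

5 paths connect G and Y; each must be blocked for d-separation to hold:
  1. G → T ← W → P → D ← Y — T:collider[open]; W:fork[blocks]; P:chain[open]; D:collider[open] ⇒ blocked
  2. G → T ← W → Q ← P → D ← Y — T:collider[open]; W:fork[blocks]; Q:collider[open]; P:fork[open]; D:collider[open] ⇒ blocked
  3. G → T ← W ← U → F ← Q ← P → D ← Y — T:collider[open]; W:chain[blocks]; U:fork[blocks]; F:collider[open]; Q:chain[open]; P:fork[open]; D:collider[open] ⇒ blocked
  4. G → T ← Y — T:collider[open] ⇒ active
  5. G → T ← D ← Y — T:collider[open]; D:chain[open] ⇒ active
Because an active path exists, G and Y are not d-separated.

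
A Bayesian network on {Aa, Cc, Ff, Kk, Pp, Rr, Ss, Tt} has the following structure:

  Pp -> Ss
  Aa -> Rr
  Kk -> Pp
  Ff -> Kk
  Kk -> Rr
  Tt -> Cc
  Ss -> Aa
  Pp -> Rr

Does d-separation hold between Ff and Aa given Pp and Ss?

Yes

Enumerating the 4 paths from Ff to Aa and testing each for blocking by {Pp, Ss}:
  1. Ff → Kk → Rr ← Aa — Kk:chain[open]; Rr:collider[blocks] ⇒ blocked
  2. Ff → Kk → Rr ← Pp → Ss → Aa — Kk:chain[open]; Rr:collider[blocks]; Pp:fork[blocks]; Ss:chain[blocks] ⇒ blocked
  3. Ff → Kk → Pp → Rr ← Aa — Kk:chain[open]; Pp:chain[blocks]; Rr:collider[blocks] ⇒ blocked
  4. Ff → Kk → Pp → Ss → Aa — Kk:chain[open]; Pp:chain[blocks]; Ss:chain[blocks] ⇒ blocked
Since every path is blocked, d-separation holds.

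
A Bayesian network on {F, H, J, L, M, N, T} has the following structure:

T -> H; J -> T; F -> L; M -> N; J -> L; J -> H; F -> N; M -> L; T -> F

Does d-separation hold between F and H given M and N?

There are 6 undirected paths between F and H; checking each against the conditioning set {M, N}:
Path 1: F ← T → H
  T is a fork and T is not conditioned on — no node blocks this path, so it is active.
Path 2: F ← T ← J → H
  T is a chain and T is not conditioned on; J is a fork and J is not conditioned on — no node blocks this path, so it is active.
Path 3: F → N ← M → L ← J → T → H
  M is a fork here and M is conditioned on, so the path is blocked at M.
Path 4: F → N ← M → L ← J → H
  M is a fork here and M is conditioned on, so the path is blocked at M.
Path 5: F → L ← J → T → H
  L is a collider here and neither L nor any of its descendants is conditioned on, so the collider stays closed — the path is blocked at L.
Path 6: F → L ← J → H
  L is a collider here and neither L nor any of its descendants is conditioned on, so the collider stays closed — the path is blocked at L.
At least one path is unblocked, so d-separation fails.

No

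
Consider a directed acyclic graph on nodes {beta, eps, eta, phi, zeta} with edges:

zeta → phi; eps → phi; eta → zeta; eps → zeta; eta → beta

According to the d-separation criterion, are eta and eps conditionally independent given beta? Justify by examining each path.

Yes

Enumerating the 2 paths from eta to eps and testing each for blocking by {beta}:
  1. eta → zeta → phi ← eps — zeta:chain[open]; phi:collider[blocks] ⇒ blocked
  2. eta → zeta ← eps — zeta:collider[blocks] ⇒ blocked
All paths are blocked; eta ⊥ eps | {beta} holds.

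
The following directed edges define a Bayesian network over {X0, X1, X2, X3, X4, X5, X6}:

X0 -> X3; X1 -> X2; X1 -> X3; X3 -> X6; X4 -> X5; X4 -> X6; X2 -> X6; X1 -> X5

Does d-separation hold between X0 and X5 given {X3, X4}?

There are 4 undirected paths between X0 and X5; checking each against the conditioning set {X3, X4}:
Path 1: X0 → X3 ← X1 → X5
  X3 is a collider and X3 is conditioned on, which opens it; X1 is a fork and X1 is not conditioned on — no node blocks this path, so it is active.
Path 2: X0 → X3 ← X1 → X2 → X6 ← X4 → X5
  X6 is a collider here and neither X6 nor any of its descendants is conditioned on, so the collider stays closed — the path is blocked at X6.
Path 3: X0 → X3 → X6 ← X2 ← X1 → X5
  X3 is a chain here and X3 is conditioned on, so the path is blocked at X3.
Path 4: X0 → X3 → X6 ← X4 → X5
  X3 is a chain here and X3 is conditioned on, so the path is blocked at X3.
Because an active path exists, X0 and X5 are not d-separated.

No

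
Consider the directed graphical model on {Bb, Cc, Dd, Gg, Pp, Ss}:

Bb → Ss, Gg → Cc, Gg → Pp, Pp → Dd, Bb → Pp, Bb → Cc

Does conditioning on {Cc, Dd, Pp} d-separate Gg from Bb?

No

2 paths connect Gg and Bb; each must be blocked for d-separation to hold:
Path 1: Gg → Cc ← Bb
  Cc is a collider and Cc is conditioned on, which opens it — no node blocks this path, so it is active.
Path 2: Gg → Pp ← Bb
  Pp is a collider and Pp is conditioned on, which opens it — no node blocks this path, so it is active.
Since the path Gg → Cc ← Bb is active, Gg and Bb are not d-separated given {Cc, Dd, Pp}.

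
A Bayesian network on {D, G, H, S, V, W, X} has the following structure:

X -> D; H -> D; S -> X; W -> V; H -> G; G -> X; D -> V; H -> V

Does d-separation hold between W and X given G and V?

No — W and X are not d-separated given {G, V}.

There are 4 undirected paths between W and X; checking each against the conditioning set {G, V}:
Path 1: W → V ← H → G → X
  G is a chain here and G is conditioned on, so the path is blocked at G.
Path 2: W → V ← H → D ← X
  V is a collider and V is conditioned on, which opens it; H is a fork and H is not conditioned on; D is a collider and its descendant V is conditioned on, which opens it — no node blocks this path, so it is active.
Path 3: W → V ← D ← H → G → X
  G is a chain here and G is conditioned on, so the path is blocked at G.
Path 4: W → V ← D ← X
  V is a collider and V is conditioned on, which opens it; D is a chain and D is not conditioned on — no node blocks this path, so it is active.
Because an active path exists, W and X are not d-separated.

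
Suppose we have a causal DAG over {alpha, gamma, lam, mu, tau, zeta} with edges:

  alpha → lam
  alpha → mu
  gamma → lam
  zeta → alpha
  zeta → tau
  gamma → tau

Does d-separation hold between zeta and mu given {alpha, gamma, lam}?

2 paths connect zeta and mu; each must be blocked for d-separation to hold:
Path 1: zeta → tau ← gamma → lam ← alpha → mu
  tau is a collider here and neither tau nor any of its descendants is conditioned on, so the collider stays closed — the path is blocked at tau.
Path 2: zeta → alpha → mu
  alpha is a chain here and alpha is conditioned on, so the path is blocked at alpha.
Every path is blocked, so zeta and mu are d-separated given {alpha, gamma, lam}.

Yes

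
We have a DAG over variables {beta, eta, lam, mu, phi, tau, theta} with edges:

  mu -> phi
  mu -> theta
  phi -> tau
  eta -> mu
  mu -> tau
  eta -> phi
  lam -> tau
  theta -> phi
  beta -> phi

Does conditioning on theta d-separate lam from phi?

We examine all 4 paths between lam and phi:
  1. lam → tau ← mu ← eta → phi — tau:collider[blocks]; mu:chain[open]; eta:fork[open] ⇒ blocked
  2. lam → tau ← mu → theta → phi — tau:collider[blocks]; mu:fork[open]; theta:chain[blocks] ⇒ blocked
  3. lam → tau ← mu → phi — tau:collider[blocks]; mu:fork[open] ⇒ blocked
  4. lam → tau ← phi — tau:collider[blocks] ⇒ blocked
Since every path is blocked, d-separation holds.

Yes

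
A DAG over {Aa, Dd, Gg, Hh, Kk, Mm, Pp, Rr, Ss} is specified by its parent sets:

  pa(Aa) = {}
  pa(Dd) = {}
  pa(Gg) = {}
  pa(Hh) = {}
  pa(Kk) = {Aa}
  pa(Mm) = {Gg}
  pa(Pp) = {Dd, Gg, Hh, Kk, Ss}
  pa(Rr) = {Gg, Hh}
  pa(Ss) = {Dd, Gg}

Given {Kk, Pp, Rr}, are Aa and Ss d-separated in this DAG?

Yes

There are 4 undirected paths between Aa and Ss; checking each against the conditioning set {Kk, Pp, Rr}:
Path 1: Aa → Kk → Pp ← Ss
  Kk is a chain here and Kk is conditioned on, so the path is blocked at Kk.
Path 2: Aa → Kk → Pp ← Dd → Ss
  Kk is a chain here and Kk is conditioned on, so the path is blocked at Kk.
Path 3: Aa → Kk → Pp ← Hh → Rr ← Gg → Ss
  Kk is a chain here and Kk is conditioned on, so the path is blocked at Kk.
Path 4: Aa → Kk → Pp ← Gg → Ss
  Kk is a chain here and Kk is conditioned on, so the path is blocked at Kk.
Since every path is blocked, d-separation holds.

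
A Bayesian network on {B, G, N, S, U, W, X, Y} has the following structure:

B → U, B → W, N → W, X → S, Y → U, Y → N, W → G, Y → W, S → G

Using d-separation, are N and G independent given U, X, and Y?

No

Enumerating the 3 paths from N to G and testing each for blocking by {U, X, Y}:
Path 1: N → W → G
  W is a chain and W is not conditioned on — no node blocks this path, so it is active.
Path 2: N ← Y → U ← B → W → G
  Y is a fork here and Y is conditioned on, so the path is blocked at Y.
Path 3: N ← Y → W → G
  Y is a fork here and Y is conditioned on, so the path is blocked at Y.
At least one path is unblocked, so d-separation fails.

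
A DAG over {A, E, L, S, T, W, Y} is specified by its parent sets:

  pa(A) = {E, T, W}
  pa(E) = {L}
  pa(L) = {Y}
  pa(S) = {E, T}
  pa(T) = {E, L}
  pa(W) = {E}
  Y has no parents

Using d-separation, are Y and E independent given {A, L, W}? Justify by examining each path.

Yes

There are 5 undirected paths between Y and E; checking each against the conditioning set {A, L, W}:
Path 1: Y → L → E
  L is a chain here and L is conditioned on, so the path is blocked at L.
Path 2: Y → L → T → S ← E
  L is a chain here and L is conditioned on, so the path is blocked at L.
Path 3: Y → L → T → A ← E
  L is a chain here and L is conditioned on, so the path is blocked at L.
Path 4: Y → L → T → A ← W ← E
  L is a chain here and L is conditioned on, so the path is blocked at L.
Path 5: Y → L → T ← E
  L is a chain here and L is conditioned on, so the path is blocked at L.
All paths are blocked; Y ⊥ E | {A, L, W} holds.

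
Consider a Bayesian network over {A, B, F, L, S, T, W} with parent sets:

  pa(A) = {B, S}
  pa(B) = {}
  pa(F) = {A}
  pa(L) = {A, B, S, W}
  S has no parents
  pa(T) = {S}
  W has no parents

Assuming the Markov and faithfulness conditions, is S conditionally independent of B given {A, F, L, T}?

No — S and B are not d-separated given {A, F, L, T}.

There are 4 undirected paths between S and B; checking each against the conditioning set {A, F, L, T}:
  1. S → A ← B — A:collider[open] ⇒ active
  2. S → A → L ← B — A:chain[blocks]; L:collider[open] ⇒ blocked
  3. S → L ← A ← B — L:collider[open]; A:chain[blocks] ⇒ blocked
  4. S → L ← B — L:collider[open] ⇒ active
At least one path is unblocked, so d-separation fails.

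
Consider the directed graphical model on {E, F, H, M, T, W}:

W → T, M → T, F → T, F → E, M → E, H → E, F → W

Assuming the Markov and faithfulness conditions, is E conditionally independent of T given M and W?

No

There are 3 undirected paths between E and T; checking each against the conditioning set {M, W}:
Path 1: E ← F → W → T
  W is a chain here and W is conditioned on, so the path is blocked at W.
Path 2: E ← F → T
  F is a fork and F is not conditioned on — no node blocks this path, so it is active.
Path 3: E ← M → T
  M is a fork here and M is conditioned on, so the path is blocked at M.
Because an active path exists, E and T are not d-separated.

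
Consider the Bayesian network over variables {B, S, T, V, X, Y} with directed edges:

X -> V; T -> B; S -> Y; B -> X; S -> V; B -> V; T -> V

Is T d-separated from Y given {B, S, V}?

Enumerating the 3 paths from T to Y and testing each for blocking by {B, S, V}:
Path 1: T → V ← S → Y
  S is a fork here and S is conditioned on, so the path is blocked at S.
Path 2: T → B → V ← S → Y
  B is a chain here and B is conditioned on, so the path is blocked at B.
Path 3: T → B → X → V ← S → Y
  B is a chain here and B is conditioned on, so the path is blocked at B.
All paths are blocked; T ⊥ Y | {B, S, V} holds.

Yes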